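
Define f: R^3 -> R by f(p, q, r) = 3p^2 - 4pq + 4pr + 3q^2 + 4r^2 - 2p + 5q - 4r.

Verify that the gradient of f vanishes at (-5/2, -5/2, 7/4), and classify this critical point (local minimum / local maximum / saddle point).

local minimum

∇f = (6p - 4q + 4r - 2, -4p + 6q + 5, 4p + 8r - 4); substituting (-5/2, -5/2, 7/4) gives ∇f = (0, 0, 0), so (-5/2, -5/2, 7/4) is indeed a critical point.
The Hessian is constant: H = [[6, -4, 4], [-4, 6, 0], [4, 0, 8]].
Leading principal minors: Δ₁ = 6, Δ₂ = 20, Δ₃ = 64.
All leading minors are positive, so H is positive definite: a local minimum.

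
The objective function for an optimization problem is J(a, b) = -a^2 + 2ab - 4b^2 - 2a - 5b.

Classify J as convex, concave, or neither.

concave

J is quadratic, so its Hessian is the constant matrix H = [[-2, 2], [2, -8]].
det(H) = 12, tr(H) = -10.
det(H) > 0 and tr(H) < 0, so H is negative definite everywhere: concave.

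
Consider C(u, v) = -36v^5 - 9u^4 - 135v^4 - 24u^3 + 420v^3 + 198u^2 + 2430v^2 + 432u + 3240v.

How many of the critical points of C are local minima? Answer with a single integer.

2

C separates as a function of u plus a function of v, so ∇C=0 decouples.
∂C/∂u = -36(u - 3)(u + 1)(u + 4) = 0 at u ∈ {-4, -1, 3}; ∂C/∂v = -180(v - 3)(v + 1)(v + 2)(v + 3) = 0 at v ∈ {-3, -2, -1, 3}.
The Hessian is diagonal: diag(C_uu, C_vv). Second derivatives: C_uu(-4)=-756, C_uu(-1)=432, C_uu(3)=-1008; C_vv(-3)=2160, C_vv(-2)=-900, C_vv(-1)=1440, C_vv(3)=-21600.
Local minima occur where both diagonal entries positive: (-1, -3), (-1, -1). Count: 2.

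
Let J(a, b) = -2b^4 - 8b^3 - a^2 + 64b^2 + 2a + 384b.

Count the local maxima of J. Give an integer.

J separates as a function of a plus a function of b, so ∇J=0 decouples.
∂J/∂a = -2(a - 1) = 0 at a ∈ {1}; ∂J/∂b = -8(b - 4)(b + 3)(b + 4) = 0 at b ∈ {-4, -3, 4}.
The Hessian is diagonal: diag(J_aa, J_bb). Second derivatives: J_aa(1)=-2; J_bb(-4)=-64, J_bb(-3)=56, J_bb(4)=-448.
Local maxima occur where both diagonal entries negative: (1, -4), (1, 4). Count: 2.

2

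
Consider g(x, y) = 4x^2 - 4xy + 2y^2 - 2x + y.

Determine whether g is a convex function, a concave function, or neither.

convex

g is quadratic, so its Hessian is the constant matrix H = [[8, -4], [-4, 4]].
det(H) = 16, tr(H) = 12.
det(H) > 0 and tr(H) > 0, so H is positive definite everywhere: convex.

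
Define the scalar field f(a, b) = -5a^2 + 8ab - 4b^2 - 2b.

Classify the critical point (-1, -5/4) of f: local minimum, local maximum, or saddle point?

local maximum

The Hessian of f is constant: H = [[-10, 8], [8, -8]].
det(H) = (-10)·(-8) − 8² = 16.
det(H) > 0 and tr(H) = -18 < 0, so H is negative definite and the point is a local maximum.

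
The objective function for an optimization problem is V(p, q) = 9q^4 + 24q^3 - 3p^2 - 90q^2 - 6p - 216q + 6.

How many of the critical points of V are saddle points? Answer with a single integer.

V separates as a function of p plus a function of q, so ∇V=0 decouples.
∂V/∂p = -6(p + 1) = 0 at p ∈ {-1}; ∂V/∂q = 36(q - 2)(q + 1)(q + 3) = 0 at q ∈ {-3, -1, 2}.
The Hessian is diagonal: diag(V_pp, V_qq). Second derivatives: V_pp(-1)=-6; V_qq(-3)=360, V_qq(-1)=-216, V_qq(2)=540.
Saddle points occur where the two diagonal entries have opposite signs: (-1, -3), (-1, 2). Count: 2.

2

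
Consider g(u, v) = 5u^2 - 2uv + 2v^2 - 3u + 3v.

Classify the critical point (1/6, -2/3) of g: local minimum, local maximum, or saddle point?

The Hessian of g is constant: H = [[10, -2], [-2, 4]].
det(H) = 10·4 − (-2)² = 36.
det(H) > 0 and tr(H) = 14 > 0, so H is positive definite and the point is a local minimum.

local minimum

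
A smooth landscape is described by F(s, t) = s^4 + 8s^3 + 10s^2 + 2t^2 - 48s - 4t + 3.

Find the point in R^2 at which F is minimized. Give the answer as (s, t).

(1, 1)

F(s,t) separates as P(s) + Q(t) + 3, so its minimum is min P + min Q + 3.
P'(s) = 4(s - 1)(s + 3)(s + 4) vanishes at s ∈ {-4, -3, 1}; Q'(t) = 4(t - 1) vanishes at t ∈ {1}.
Local minima of P (where P''>0): P(-4)=96, P(1)=-29. Local minima of Q: Q(1)=-2.
So the global minimum of F is P(1) + Q(1) + 3 = -29 − 2 + 3 = -28, attained at (1, 1).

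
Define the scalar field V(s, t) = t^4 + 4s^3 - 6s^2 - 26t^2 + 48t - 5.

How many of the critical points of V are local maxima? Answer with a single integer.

V separates as a function of s plus a function of t, so ∇V=0 decouples.
∂V/∂s = 12s(s - 1) = 0 at s ∈ {0, 1}; ∂V/∂t = 4(t - 3)(t - 1)(t + 4) = 0 at t ∈ {-4, 1, 3}.
The Hessian is diagonal: diag(V_ss, V_tt). Second derivatives: V_ss(0)=-12, V_ss(1)=12; V_tt(-4)=140, V_tt(1)=-40, V_tt(3)=56.
Local maxima occur where both diagonal entries negative: (0, 1). Count: 1.

1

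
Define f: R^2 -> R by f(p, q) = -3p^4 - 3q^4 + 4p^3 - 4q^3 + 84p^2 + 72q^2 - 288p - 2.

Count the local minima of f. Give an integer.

1

f separates as a function of p plus a function of q, so ∇f=0 decouples.
∂f/∂p = -12(p - 3)(p - 2)(p + 4) = 0 at p ∈ {-4, 2, 3}; ∂f/∂q = -12q(q - 3)(q + 4) = 0 at q ∈ {-4, 0, 3}.
The Hessian is diagonal: diag(f_pp, f_qq). Second derivatives: f_pp(-4)=-504, f_pp(2)=72, f_pp(3)=-84; f_qq(-4)=-336, f_qq(0)=144, f_qq(3)=-252.
Local minima occur where both diagonal entries positive: (2, 0). Count: 1.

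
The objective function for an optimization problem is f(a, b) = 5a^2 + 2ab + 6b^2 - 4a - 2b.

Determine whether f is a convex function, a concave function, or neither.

convex

f is quadratic, so its Hessian is the constant matrix H = [[10, 2], [2, 12]].
det(H) = 116, tr(H) = 22.
det(H) > 0 and tr(H) > 0, so H is positive definite everywhere: convex.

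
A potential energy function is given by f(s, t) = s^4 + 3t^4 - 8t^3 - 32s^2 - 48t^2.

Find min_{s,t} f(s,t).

-768

f(s,t) separates as P(s) + Q(t), so its minimum is min P + min Q.
P'(s) = 4s(s - 4)(s + 4) vanishes at s ∈ {-4, 0, 4}; Q'(t) = 12t(t - 4)(t + 2) vanishes at t ∈ {-2, 0, 4}.
Local minima of P (where P''>0): P(-4)=-256, P(4)=-256. Local minima of Q: Q(-2)=-80, Q(4)=-512.
So the global minimum of f is P(-4) + Q(4) = -256 − 512 = -768, attained at (-4, 4).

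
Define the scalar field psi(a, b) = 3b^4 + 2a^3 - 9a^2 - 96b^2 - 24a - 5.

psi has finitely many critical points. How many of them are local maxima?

1

psi separates as a function of a plus a function of b, so ∇psi=0 decouples.
∂psi/∂a = 6(a - 4)(a + 1) = 0 at a ∈ {-1, 4}; ∂psi/∂b = 12b(b - 4)(b + 4) = 0 at b ∈ {-4, 0, 4}.
The Hessian is diagonal: diag(psi_aa, psi_bb). Second derivatives: psi_aa(-1)=-30, psi_aa(4)=30; psi_bb(-4)=384, psi_bb(0)=-192, psi_bb(4)=384.
Local maxima occur where both diagonal entries negative: (-1, 0). Count: 1.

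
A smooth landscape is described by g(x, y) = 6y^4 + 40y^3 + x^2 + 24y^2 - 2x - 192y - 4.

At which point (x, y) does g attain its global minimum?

g(x,y) separates as P(x) + Q(y) − 4, so its minimum is min P + min Q − 4.
P'(x) = 2x - 2 vanishes at x ∈ {1}; Q'(y) = 24(y - 1)(y + 2)(y + 4) vanishes at y ∈ {-4, -2, 1}.
Local minima of P (where P''>0): P(1)=-1. Local minima of Q: Q(-4)=128, Q(1)=-122.
So the global minimum of g is P(1) + Q(1) − 4 = -1 − 122 − 4 = -127, attained at (1, 1).

(1, 1)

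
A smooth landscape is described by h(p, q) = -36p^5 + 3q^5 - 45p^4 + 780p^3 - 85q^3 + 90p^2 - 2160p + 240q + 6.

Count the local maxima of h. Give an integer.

4

h separates as a function of p plus a function of q, so ∇h=0 decouples.
∂h/∂p = -180(p - 3)(p - 1)(p + 1)(p + 4) = 0 at p ∈ {-4, -1, 1, 3}; ∂h/∂q = 15(q - 4)(q - 1)(q + 1)(q + 4) = 0 at q ∈ {-4, -1, 1, 4}.
The Hessian is diagonal: diag(h_pp, h_qq). Second derivatives: h_pp(-4)=18900, h_pp(-1)=-4320, h_pp(1)=3600, h_pp(3)=-10080; h_qq(-4)=-1800, h_qq(-1)=450, h_qq(1)=-450, h_qq(4)=1800.
Local maxima occur where both diagonal entries negative: (-1, -4), (-1, 1), (3, -4), (3, 1). Count: 4.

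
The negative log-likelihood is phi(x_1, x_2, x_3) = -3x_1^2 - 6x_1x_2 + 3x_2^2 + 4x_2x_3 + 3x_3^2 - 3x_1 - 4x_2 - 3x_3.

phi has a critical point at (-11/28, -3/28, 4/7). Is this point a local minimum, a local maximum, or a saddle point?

saddle point

The Hessian is constant: H = [[-6, -6, 0], [-6, 6, 4], [0, 4, 6]].
Leading principal minors: Δ₁ = -6, Δ₂ = -72, Δ₃ = -336.
The minors fit neither the all-positive nor the alternating-sign pattern, so H is indefinite: a saddle point.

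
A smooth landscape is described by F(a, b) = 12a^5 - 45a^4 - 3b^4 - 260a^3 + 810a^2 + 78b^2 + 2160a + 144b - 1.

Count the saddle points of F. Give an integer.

F separates as a function of a plus a function of b, so ∇F=0 decouples.
∂F/∂a = 60(a - 4)(a - 3)(a + 1)(a + 3) = 0 at a ∈ {-3, -1, 3, 4}; ∂F/∂b = -12(b - 4)(b + 1)(b + 3) = 0 at b ∈ {-3, -1, 4}.
The Hessian is diagonal: diag(F_aa, F_bb). Second derivatives: F_aa(-3)=-5040, F_aa(-1)=2400, F_aa(3)=-1440, F_aa(4)=2100; F_bb(-3)=-168, F_bb(-1)=120, F_bb(4)=-420.
Saddle points occur where the two diagonal entries have opposite signs: (-3, -1), (-1, -3), (-1, 4), (3, -1), (4, -3), (4, 4). Count: 6.

6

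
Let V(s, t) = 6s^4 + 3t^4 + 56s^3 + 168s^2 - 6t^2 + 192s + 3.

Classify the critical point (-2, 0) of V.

The mixed partial ∂²V/∂s∂t is 0, so the Hessian at any point is diag(V_ss, V_tt) = diag(24(3s^2 + 14s + 14), 12(3t^2 - 1)).
At (-2, 0): H = diag(-48, -12).
Both eigenvalues are negative, so H is negative definite: a local maximum.

local maximum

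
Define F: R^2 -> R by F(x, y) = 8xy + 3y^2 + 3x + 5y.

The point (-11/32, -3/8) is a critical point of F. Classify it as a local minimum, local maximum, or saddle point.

saddle point

The Hessian of F is constant: H = [[0, 8], [8, 6]].
det(H) = 0·6 − 8² = -64.
Since det(H) < 0, H is indefinite and the critical point is a saddle point.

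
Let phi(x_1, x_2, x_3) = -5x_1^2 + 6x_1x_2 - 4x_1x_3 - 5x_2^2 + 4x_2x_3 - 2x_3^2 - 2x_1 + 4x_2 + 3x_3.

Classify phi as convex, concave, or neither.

phi is quadratic, so its Hessian is the constant matrix H = [[-10, 6, -4], [6, -10, 4], [-4, 4, -4]].
Leading principal minors: -10, 64, -128.
Signs alternate −, +, − ⇒ H ≺ 0 ⇒ concave.

concave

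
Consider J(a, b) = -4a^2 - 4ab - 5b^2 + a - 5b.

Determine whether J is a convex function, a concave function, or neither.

concave

J is quadratic, so its Hessian is the constant matrix H = [[-8, -4], [-4, -10]].
det(H) = 64, tr(H) = -18.
det(H) > 0 and tr(H) < 0, so H is negative definite everywhere: concave.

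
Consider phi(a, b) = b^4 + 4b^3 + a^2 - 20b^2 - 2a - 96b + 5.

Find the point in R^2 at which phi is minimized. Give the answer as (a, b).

phi(a,b) separates as P(a) + Q(b) + 5, so its minimum is min P + min Q + 5.
P'(a) = 2a - 2 vanishes at a ∈ {1}; Q'(b) = 4(b - 3)(b + 2)(b + 4) vanishes at b ∈ {-4, -2, 3}.
Local minima of P (where P''>0): P(1)=-1. Local minima of Q: Q(-4)=64, Q(3)=-279.
So the global minimum of phi is P(1) + Q(3) + 5 = -1 − 279 + 5 = -275, attained at (1, 3).

(1, 3)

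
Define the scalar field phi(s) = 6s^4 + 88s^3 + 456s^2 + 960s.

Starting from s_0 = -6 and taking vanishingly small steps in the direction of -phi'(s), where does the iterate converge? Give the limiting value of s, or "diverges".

phi'(s) = 24(s + 2)(s + 4)(s + 5), so phi'(-6) = -192.
Gradient descent moves in the -phi' direction, i.e. s is increasing.
The nearest critical point in that direction is s = -5, where phi'' = 72 > 0 (a local minimum). The iterate converges there.

-5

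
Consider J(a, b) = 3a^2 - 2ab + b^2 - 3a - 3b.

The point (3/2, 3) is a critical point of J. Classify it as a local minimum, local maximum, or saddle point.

local minimum

The Hessian of J is constant: H = [[6, -2], [-2, 2]].
det(H) = 6·2 − (-2)² = 8.
det(H) > 0 and tr(H) = 8 > 0, so H is positive definite and the point is a local minimum.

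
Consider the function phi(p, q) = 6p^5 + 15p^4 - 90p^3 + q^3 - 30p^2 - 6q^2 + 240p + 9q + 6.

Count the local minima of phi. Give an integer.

2

phi separates as a function of p plus a function of q, so ∇phi=0 decouples.
∂phi/∂p = 30(p - 2)(p - 1)(p + 1)(p + 4) = 0 at p ∈ {-4, -1, 1, 2}; ∂phi/∂q = 3(q - 3)(q - 1) = 0 at q ∈ {1, 3}.
The Hessian is diagonal: diag(phi_pp, phi_qq). Second derivatives: phi_pp(-4)=-2700, phi_pp(-1)=540, phi_pp(1)=-300, phi_pp(2)=540; phi_qq(1)=-6, phi_qq(3)=6.
Local minima occur where both diagonal entries positive: (-1, 3), (2, 3). Count: 2.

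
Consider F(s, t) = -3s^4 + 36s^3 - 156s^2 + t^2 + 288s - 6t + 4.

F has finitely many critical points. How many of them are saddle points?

F separates as a function of s plus a function of t, so ∇F=0 decouples.
∂F/∂s = -12(s - 4)(s - 3)(s - 2) = 0 at s ∈ {2, 3, 4}; ∂F/∂t = 2(t - 3) = 0 at t ∈ {3}.
The Hessian is diagonal: diag(F_ss, F_tt). Second derivatives: F_ss(2)=-24, F_ss(3)=12, F_ss(4)=-24; F_tt(3)=2.
Saddle points occur where the two diagonal entries have opposite signs: (2, 3), (4, 3). Count: 2.

2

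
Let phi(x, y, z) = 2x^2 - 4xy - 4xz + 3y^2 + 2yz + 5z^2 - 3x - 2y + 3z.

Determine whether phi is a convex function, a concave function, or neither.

convex

phi is quadratic, so its Hessian is the constant matrix H = [[4, -4, -4], [-4, 6, 2], [-4, 2, 10]].
Leading principal minors: 4, 8, 32.
All positive ⇒ H ≻ 0 ⇒ convex.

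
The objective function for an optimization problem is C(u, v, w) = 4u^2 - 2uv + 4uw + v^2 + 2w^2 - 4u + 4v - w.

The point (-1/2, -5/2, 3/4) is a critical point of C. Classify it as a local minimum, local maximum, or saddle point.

The Hessian is constant: H = [[8, -2, 4], [-2, 2, 0], [4, 0, 4]].
Leading principal minors: Δ₁ = 8, Δ₂ = 12, Δ₃ = 16.
All leading minors are positive, so H is positive definite: a local minimum.

local minimum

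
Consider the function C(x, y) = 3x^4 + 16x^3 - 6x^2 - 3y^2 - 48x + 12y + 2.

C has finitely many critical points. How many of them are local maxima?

1

C separates as a function of x plus a function of y, so ∇C=0 decouples.
∂C/∂x = 12(x - 1)(x + 1)(x + 4) = 0 at x ∈ {-4, -1, 1}; ∂C/∂y = -6(y - 2) = 0 at y ∈ {2}.
The Hessian is diagonal: diag(C_xx, C_yy). Second derivatives: C_xx(-4)=180, C_xx(-1)=-72, C_xx(1)=120; C_yy(2)=-6.
Local maxima occur where both diagonal entries negative: (-1, 2). Count: 1.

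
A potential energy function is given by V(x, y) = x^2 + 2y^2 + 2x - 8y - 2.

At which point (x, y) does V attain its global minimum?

V(x,y) separates as P(x) + Q(y) − 2, so its minimum is min P + min Q − 2.
P'(x) = 2x + 2 vanishes at x ∈ {-1}; Q'(y) = 4y - 8 vanishes at y ∈ {2}.
Local minima of P (where P''>0): P(-1)=-1. Local minima of Q: Q(2)=-8.
So the global minimum of V is P(-1) + Q(2) − 2 = -1 − 8 − 2 = -11, attained at (-1, 2).

(-1, 2)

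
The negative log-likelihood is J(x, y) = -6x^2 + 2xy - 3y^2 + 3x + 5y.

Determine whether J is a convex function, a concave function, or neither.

J is quadratic, so its Hessian is the constant matrix H = [[-12, 2], [2, -6]].
det(H) = 68, tr(H) = -18.
det(H) > 0 and tr(H) < 0, so H is negative definite everywhere: concave.

concave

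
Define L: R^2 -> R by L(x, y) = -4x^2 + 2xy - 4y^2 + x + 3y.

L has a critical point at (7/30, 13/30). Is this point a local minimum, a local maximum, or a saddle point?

The Hessian of L is constant: H = [[-8, 2], [2, -8]].
det(H) = (-8)·(-8) − 2² = 60.
det(H) > 0 and tr(H) = -16 < 0, so H is negative definite and the point is a local maximum.

local maximum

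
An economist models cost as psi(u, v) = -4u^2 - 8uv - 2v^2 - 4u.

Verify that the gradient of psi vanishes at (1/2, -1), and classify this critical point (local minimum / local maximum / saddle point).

saddle point

∇psi = (-8u - 8v - 4, -8u - 4v); substituting (1/2, -1) gives ∇psi = (0, 0), so (1/2, -1) is indeed a critical point.
The Hessian of psi is constant: H = [[-8, -8], [-8, -4]].
det(H) = (-8)·(-4) − (-8)² = -32.
Since det(H) < 0, H is indefinite and the critical point is a saddle point.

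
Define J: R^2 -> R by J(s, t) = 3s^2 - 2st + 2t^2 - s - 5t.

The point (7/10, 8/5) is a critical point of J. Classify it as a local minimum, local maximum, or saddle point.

local minimum

The Hessian of J is constant: H = [[6, -2], [-2, 4]].
det(H) = 6·4 − (-2)² = 20.
det(H) > 0 and tr(H) = 10 > 0, so H is positive definite and the point is a local minimum.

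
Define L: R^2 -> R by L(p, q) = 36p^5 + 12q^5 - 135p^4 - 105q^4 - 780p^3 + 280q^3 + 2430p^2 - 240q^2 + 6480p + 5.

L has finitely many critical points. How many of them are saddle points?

8

L separates as a function of p plus a function of q, so ∇L=0 decouples.
∂L/∂p = 180(p - 4)(p - 3)(p + 1)(p + 3) = 0 at p ∈ {-3, -1, 3, 4}; ∂L/∂q = 60q(q - 4)(q - 2)(q - 1) = 0 at q ∈ {0, 1, 2, 4}.
The Hessian is diagonal: diag(L_pp, L_qq). Second derivatives: L_pp(-3)=-15120, L_pp(-1)=7200, L_pp(3)=-4320, L_pp(4)=6300; L_qq(0)=-480, L_qq(1)=180, L_qq(2)=-240, L_qq(4)=1440.
Saddle points occur where the two diagonal entries have opposite signs: (-3, 1), (-3, 4), (-1, 0), (-1, 2), (3, 1), (3, 4), (4, 0), (4, 2). Count: 8.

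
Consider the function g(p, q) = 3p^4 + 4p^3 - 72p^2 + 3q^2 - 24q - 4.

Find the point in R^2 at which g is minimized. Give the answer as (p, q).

(-4, 4)

g(p,q) separates as A(p) + B(q) − 4, so its minimum is min A + min B − 4.
A'(p) = 12p(p - 3)(p + 4) vanishes at p ∈ {-4, 0, 3}; B'(q) = 6q - 24 vanishes at q ∈ {4}.
Local minima of A (where A''>0): A(-4)=-640, A(3)=-297. Local minima of B: B(4)=-48.
So the global minimum of g is A(-4) + B(4) − 4 = -640 − 48 − 4 = -692, attained at (-4, 4).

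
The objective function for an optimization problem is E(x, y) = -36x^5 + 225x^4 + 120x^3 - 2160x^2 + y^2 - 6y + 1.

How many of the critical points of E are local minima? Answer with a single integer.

2

E separates as a function of x plus a function of y, so ∇E=0 decouples.
∂E/∂x = -180x(x - 4)(x - 3)(x + 2) = 0 at x ∈ {-2, 0, 3, 4}; ∂E/∂y = 2(y - 3) = 0 at y ∈ {3}.
The Hessian is diagonal: diag(E_xx, E_yy). Second derivatives: E_xx(-2)=10800, E_xx(0)=-4320, E_xx(3)=2700, E_xx(4)=-4320; E_yy(3)=2.
Local minima occur where both diagonal entries positive: (-2, 3), (3, 3). Count: 2.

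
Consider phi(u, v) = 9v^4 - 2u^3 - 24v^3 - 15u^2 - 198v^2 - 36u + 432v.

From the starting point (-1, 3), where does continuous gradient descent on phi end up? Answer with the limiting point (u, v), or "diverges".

phi is separable, so gradient descent decouples: u follows -∂phi/∂u, v follows -∂phi/∂v.
∂phi/∂u = -6(u + 2)(u + 3); at u=-1 this is -12, so u increases.
∂phi/∂v = 36(v - 4)(v - 1)(v + 3); at v=3 this is -432, so v increases.
The u-coordinate has no critical point in that direction and runs off to infinity.

diverges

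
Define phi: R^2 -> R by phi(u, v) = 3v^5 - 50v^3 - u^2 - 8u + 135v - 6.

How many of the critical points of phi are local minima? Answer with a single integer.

phi separates as a function of u plus a function of v, so ∇phi=0 decouples.
∂phi/∂u = -2(u + 4) = 0 at u ∈ {-4}; ∂phi/∂v = 15(v - 3)(v - 1)(v + 1)(v + 3) = 0 at v ∈ {-3, -1, 1, 3}.
The Hessian is diagonal: diag(phi_uu, phi_vv). Second derivatives: phi_uu(-4)=-2; phi_vv(-3)=-720, phi_vv(-1)=240, phi_vv(1)=-240, phi_vv(3)=720.
Local minima occur where both diagonal entries positive: none. Count: 0.

0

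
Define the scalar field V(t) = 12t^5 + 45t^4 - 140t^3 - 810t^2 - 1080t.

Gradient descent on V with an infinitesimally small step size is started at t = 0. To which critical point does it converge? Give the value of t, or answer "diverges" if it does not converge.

3

V'(t) = 60(t - 3)(t + 1)(t + 2)(t + 3), so V'(0) = -1080.
Gradient descent moves in the -V' direction, i.e. t is increasing.
The nearest critical point in that direction is t = 3, where V'' = 7200 > 0 (a local minimum). The iterate converges there.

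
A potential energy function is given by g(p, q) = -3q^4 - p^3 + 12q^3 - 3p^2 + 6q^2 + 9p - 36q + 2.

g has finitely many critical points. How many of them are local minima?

g separates as a function of p plus a function of q, so ∇g=0 decouples.
∂g/∂p = -3(p - 1)(p + 3) = 0 at p ∈ {-3, 1}; ∂g/∂q = -12(q - 3)(q - 1)(q + 1) = 0 at q ∈ {-1, 1, 3}.
The Hessian is diagonal: diag(g_pp, g_qq). Second derivatives: g_pp(-3)=12, g_pp(1)=-12; g_qq(-1)=-96, g_qq(1)=48, g_qq(3)=-96.
Local minima occur where both diagonal entries positive: (-3, 1). Count: 1.

1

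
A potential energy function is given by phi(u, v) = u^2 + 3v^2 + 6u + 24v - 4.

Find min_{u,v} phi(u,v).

-61

phi(u,v) separates as P(u) + Q(v) − 4, so its minimum is min P + min Q − 4.
P'(u) = 2u + 6 vanishes at u ∈ {-3}; Q'(v) = 6v + 24 vanishes at v ∈ {-4}.
Local minima of P (where P''>0): P(-3)=-9. Local minima of Q: Q(-4)=-48.
So the global minimum of phi is P(-3) + Q(-4) − 4 = -9 − 48 − 4 = -61, attained at (-3, -4).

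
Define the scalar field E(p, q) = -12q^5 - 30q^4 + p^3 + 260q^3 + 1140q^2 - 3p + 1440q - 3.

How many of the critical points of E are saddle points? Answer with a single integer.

E separates as a function of p plus a function of q, so ∇E=0 decouples.
∂E/∂p = 3(p - 1)(p + 1) = 0 at p ∈ {-1, 1}; ∂E/∂q = -60(q - 4)(q + 1)(q + 2)(q + 3) = 0 at q ∈ {-3, -2, -1, 4}.
The Hessian is diagonal: diag(E_pp, E_qq). Second derivatives: E_pp(-1)=-6, E_pp(1)=6; E_qq(-3)=840, E_qq(-2)=-360, E_qq(-1)=600, E_qq(4)=-12600.
Saddle points occur where the two diagonal entries have opposite signs: (-1, -3), (-1, -1), (1, -2), (1, 4). Count: 4.

4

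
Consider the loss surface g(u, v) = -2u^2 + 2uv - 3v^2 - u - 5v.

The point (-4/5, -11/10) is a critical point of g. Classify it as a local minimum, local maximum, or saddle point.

The Hessian of g is constant: H = [[-4, 2], [2, -6]].
det(H) = (-4)·(-6) − 2² = 20.
det(H) > 0 and tr(H) = -10 < 0, so H is negative definite and the point is a local maximum.

local maximum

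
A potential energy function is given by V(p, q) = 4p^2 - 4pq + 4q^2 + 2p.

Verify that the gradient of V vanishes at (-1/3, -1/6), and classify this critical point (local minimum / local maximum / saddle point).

local minimum

∇V = (8p - 4q + 2, -4p + 8q); substituting (-1/3, -1/6) gives ∇V = (0, 0), so (-1/3, -1/6) is indeed a critical point.
The Hessian of V is constant: H = [[8, -4], [-4, 8]].
det(H) = 8·8 − (-4)² = 48.
det(H) > 0 and tr(H) = 16 > 0, so H is positive definite and the point is a local minimum.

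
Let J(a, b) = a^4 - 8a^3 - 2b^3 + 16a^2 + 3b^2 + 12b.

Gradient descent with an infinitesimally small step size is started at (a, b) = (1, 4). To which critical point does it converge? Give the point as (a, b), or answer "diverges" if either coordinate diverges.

diverges

J is separable, so gradient descent decouples: a follows -∂J/∂a, b follows -∂J/∂b.
∂J/∂a = 4a(a - 4)(a - 2); at a=1 this is 12, so a decreases.
∂J/∂b = -6(b - 2)(b + 1); at b=4 this is -60, so b increases.
The b-coordinate has no critical point in that direction and runs off to infinity.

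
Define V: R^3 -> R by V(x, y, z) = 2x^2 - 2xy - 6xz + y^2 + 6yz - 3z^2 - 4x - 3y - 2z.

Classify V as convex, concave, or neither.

neither

V is quadratic, so its Hessian is the constant matrix H = [[4, -2, -6], [-2, 2, 6], [-6, 6, -6]].
Leading principal minors: 4, 4, -96.
Neither pattern holds ⇒ H is indefinite ⇒ neither convex nor concave.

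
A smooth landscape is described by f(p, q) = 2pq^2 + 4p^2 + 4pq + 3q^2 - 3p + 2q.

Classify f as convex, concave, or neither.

The term 2pq^2 is cubic, so the Hessian is not constant.
∂²f/∂q² = 4p + 6, which takes both signs as p varies (negative for sufficiently negative p). A diagonal entry of the Hessian changing sign means the Hessian is neither positive- nor negative-semidefinite on all of R^2.

neither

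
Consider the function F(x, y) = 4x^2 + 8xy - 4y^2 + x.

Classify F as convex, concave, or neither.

neither

F is quadratic, so its Hessian is the constant matrix H = [[8, 8], [8, -8]].
det(H) = -128, tr(H) = 0.
det(H) < 0, so H is indefinite: neither convex nor concave.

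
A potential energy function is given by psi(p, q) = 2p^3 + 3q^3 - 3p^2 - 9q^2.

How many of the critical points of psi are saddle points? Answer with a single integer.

psi separates as a function of p plus a function of q, so ∇psi=0 decouples.
∂psi/∂p = 6p(p - 1) = 0 at p ∈ {0, 1}; ∂psi/∂q = 9q(q - 2) = 0 at q ∈ {0, 2}.
The Hessian is diagonal: diag(psi_pp, psi_qq). Second derivatives: psi_pp(0)=-6, psi_pp(1)=6; psi_qq(0)=-18, psi_qq(2)=18.
Saddle points occur where the two diagonal entries have opposite signs: (0, 2), (1, 0). Count: 2.

2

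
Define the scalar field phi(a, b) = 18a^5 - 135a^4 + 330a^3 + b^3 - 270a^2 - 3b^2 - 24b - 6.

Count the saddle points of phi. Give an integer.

4

phi separates as a function of a plus a function of b, so ∇phi=0 decouples.
∂phi/∂a = 90a(a - 3)(a - 2)(a - 1) = 0 at a ∈ {0, 1, 2, 3}; ∂phi/∂b = 3(b - 4)(b + 2) = 0 at b ∈ {-2, 4}.
The Hessian is diagonal: diag(phi_aa, phi_bb). Second derivatives: phi_aa(0)=-540, phi_aa(1)=180, phi_aa(2)=-180, phi_aa(3)=540; phi_bb(-2)=-18, phi_bb(4)=18.
Saddle points occur where the two diagonal entries have opposite signs: (0, 4), (1, -2), (2, 4), (3, -2). Count: 4.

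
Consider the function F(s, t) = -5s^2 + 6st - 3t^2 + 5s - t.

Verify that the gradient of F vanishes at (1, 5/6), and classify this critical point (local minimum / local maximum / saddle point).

local maximum

∇F = (-10s + 6t + 5, 6s - 6t - 1); substituting (1, 5/6) gives ∇F = (0, 0), so (1, 5/6) is indeed a critical point.
The Hessian of F is constant: H = [[-10, 6], [6, -6]].
det(H) = (-10)·(-6) − 6² = 24.
det(H) > 0 and tr(H) = -16 < 0, so H is negative definite and the point is a local maximum.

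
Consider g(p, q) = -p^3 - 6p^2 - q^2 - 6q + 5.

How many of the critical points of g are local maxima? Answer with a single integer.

g separates as a function of p plus a function of q, so ∇g=0 decouples.
∂g/∂p = -3p(p + 4) = 0 at p ∈ {-4, 0}; ∂g/∂q = -2(q + 3) = 0 at q ∈ {-3}.
The Hessian is diagonal: diag(g_pp, g_qq). Second derivatives: g_pp(-4)=12, g_pp(0)=-12; g_qq(-3)=-2.
Local maxima occur where both diagonal entries negative: (0, -3). Count: 1.

1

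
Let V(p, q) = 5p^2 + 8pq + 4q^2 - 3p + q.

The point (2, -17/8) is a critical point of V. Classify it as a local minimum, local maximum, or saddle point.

The Hessian of V is constant: H = [[10, 8], [8, 8]].
det(H) = 10·8 − 8² = 16.
det(H) > 0 and tr(H) = 18 > 0, so H is positive definite and the point is a local minimum.

local minimum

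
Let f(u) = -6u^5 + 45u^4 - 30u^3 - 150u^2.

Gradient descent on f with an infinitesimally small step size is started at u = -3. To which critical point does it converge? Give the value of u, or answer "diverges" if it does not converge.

-1

f'(u) = -30u(u - 5)(u - 2)(u + 1), so f'(-3) = -7200.
Gradient descent moves in the -f' direction, i.e. u is increasing.
The nearest critical point in that direction is u = -1, where f'' = 540 > 0 (a local minimum). The iterate converges there.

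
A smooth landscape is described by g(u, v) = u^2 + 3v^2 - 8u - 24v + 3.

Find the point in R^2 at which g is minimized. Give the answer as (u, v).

(4, 4)

g(u,v) separates as P(u) + Q(v) + 3, so its minimum is min P + min Q + 3.
P'(u) = 2u - 8 vanishes at u ∈ {4}; Q'(v) = 6v - 24 vanishes at v ∈ {4}.
Local minima of P (where P''>0): P(4)=-16. Local minima of Q: Q(4)=-48.
So the global minimum of g is P(4) + Q(4) + 3 = -16 − 48 + 3 = -61, attained at (4, 4).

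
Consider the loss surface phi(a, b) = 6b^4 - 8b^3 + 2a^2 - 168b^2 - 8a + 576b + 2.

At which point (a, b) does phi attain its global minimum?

(2, -4)

phi(a,b) separates as P(a) + Q(b) + 2, so its minimum is min P + min Q + 2.
P'(a) = 4a - 8 vanishes at a ∈ {2}; Q'(b) = 24(b - 3)(b - 2)(b + 4) vanishes at b ∈ {-4, 2, 3}.
Local minima of P (where P''>0): P(2)=-8. Local minima of Q: Q(-4)=-2944, Q(3)=486.
So the global minimum of phi is P(2) + Q(-4) + 2 = -8 − 2944 + 2 = -2950, attained at (2, -4).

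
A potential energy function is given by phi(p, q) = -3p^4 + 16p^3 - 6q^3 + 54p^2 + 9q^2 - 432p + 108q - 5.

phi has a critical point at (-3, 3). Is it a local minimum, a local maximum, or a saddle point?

local maximum

The mixed partial ∂²phi/∂p∂q is 0, so the Hessian at any point is diag(phi_pp, phi_qq) = diag(12(-3p^2 + 8p + 9), 18(-2q + 1)).
At (-3, 3): H = diag(-504, -90).
Both eigenvalues are negative, so H is negative definite: a local maximum.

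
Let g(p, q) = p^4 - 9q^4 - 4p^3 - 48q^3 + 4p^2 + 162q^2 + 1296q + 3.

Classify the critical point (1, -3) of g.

The mixed partial ∂²g/∂p∂q is 0, so the Hessian at any point is diag(g_pp, g_qq) = diag(4(3p^2 - 6p + 2), 36(-3q^2 - 8q + 9)).
At (1, -3): H = diag(-4, 216).
The eigenvalues have opposite signs, so H is indefinite: a saddle point.

saddle point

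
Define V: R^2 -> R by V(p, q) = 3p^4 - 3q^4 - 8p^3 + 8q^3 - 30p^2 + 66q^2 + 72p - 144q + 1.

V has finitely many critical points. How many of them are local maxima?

2

V separates as a function of p plus a function of q, so ∇V=0 decouples.
∂V/∂p = 12(p - 3)(p - 1)(p + 2) = 0 at p ∈ {-2, 1, 3}; ∂V/∂q = -12(q - 4)(q - 1)(q + 3) = 0 at q ∈ {-3, 1, 4}.
The Hessian is diagonal: diag(V_pp, V_qq). Second derivatives: V_pp(-2)=180, V_pp(1)=-72, V_pp(3)=120; V_qq(-3)=-336, V_qq(1)=144, V_qq(4)=-252.
Local maxima occur where both diagonal entries negative: (1, -3), (1, 4). Count: 2.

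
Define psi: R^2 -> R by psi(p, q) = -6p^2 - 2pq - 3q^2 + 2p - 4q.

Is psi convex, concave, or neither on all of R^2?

concave

psi is quadratic, so its Hessian is the constant matrix H = [[-12, -2], [-2, -6]].
det(H) = 68, tr(H) = -18.
det(H) > 0 and tr(H) < 0, so H is negative definite everywhere: concave.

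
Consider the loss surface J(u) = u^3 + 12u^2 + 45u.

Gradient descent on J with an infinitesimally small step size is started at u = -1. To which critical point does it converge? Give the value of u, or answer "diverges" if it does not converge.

-3

J'(u) = 3(u + 3)(u + 5), so J'(-1) = 24.
Gradient descent moves in the -J' direction, i.e. u is decreasing.
The nearest critical point in that direction is u = -3, where J'' = 6 > 0 (a local minimum). The iterate converges there.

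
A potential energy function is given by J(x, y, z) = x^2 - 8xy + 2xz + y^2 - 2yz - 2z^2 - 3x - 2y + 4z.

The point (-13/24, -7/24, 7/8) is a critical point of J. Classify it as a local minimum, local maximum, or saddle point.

saddle point

The Hessian is constant: H = [[2, -8, 2], [-8, 2, -2], [2, -2, -4]].
Leading principal minors: Δ₁ = 2, Δ₂ = -60, Δ₃ = 288.
The minors fit neither the all-positive nor the alternating-sign pattern, so H is indefinite: a saddle point.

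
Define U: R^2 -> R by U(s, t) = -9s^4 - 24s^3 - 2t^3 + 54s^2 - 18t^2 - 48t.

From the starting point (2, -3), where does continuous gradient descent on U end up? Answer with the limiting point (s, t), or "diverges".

U is separable, so gradient descent decouples: s follows -∂U/∂s, t follows -∂U/∂t.
∂U/∂s = -36s(s - 1)(s + 3); at s=2 this is -360, so s increases.
∂U/∂t = -6(t + 2)(t + 4); at t=-3 this is 6, so t decreases.
The s-coordinate has no critical point in that direction and runs off to infinity.

diverges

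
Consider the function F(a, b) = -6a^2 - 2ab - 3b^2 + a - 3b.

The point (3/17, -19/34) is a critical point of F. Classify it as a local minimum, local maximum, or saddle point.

local maximum

The Hessian of F is constant: H = [[-12, -2], [-2, -6]].
det(H) = (-12)·(-6) − (-2)² = 68.
det(H) > 0 and tr(H) = -18 < 0, so H is negative definite and the point is a local maximum.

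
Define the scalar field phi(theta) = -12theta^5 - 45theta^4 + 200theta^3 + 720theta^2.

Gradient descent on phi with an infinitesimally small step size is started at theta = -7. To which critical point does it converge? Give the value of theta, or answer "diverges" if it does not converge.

-4

phi'(theta) = -60theta(theta - 3)(theta + 2)(theta + 4), so phi'(-7) = -63000.
Gradient descent moves in the -phi' direction, i.e. theta is increasing.
The nearest critical point in that direction is theta = -4, where phi'' = 3360 > 0 (a local minimum). The iterate converges there.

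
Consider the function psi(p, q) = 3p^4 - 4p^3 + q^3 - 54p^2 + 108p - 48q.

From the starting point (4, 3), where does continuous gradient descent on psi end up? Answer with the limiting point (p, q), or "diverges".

psi is separable, so gradient descent decouples: p follows -∂psi/∂p, q follows -∂psi/∂q.
∂psi/∂p = 12(p - 3)(p - 1)(p + 3); at p=4 this is 252, so p decreases.
∂psi/∂q = 3(q - 4)(q + 4); at q=3 this is -21, so q increases.
p converges to its nearest critical value 3 (a local min of the p-part); q converges to 4. The iterate converges to (3, 4).

(3, 4)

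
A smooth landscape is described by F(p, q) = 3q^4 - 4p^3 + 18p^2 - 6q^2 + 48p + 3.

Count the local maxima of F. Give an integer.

F separates as a function of p plus a function of q, so ∇F=0 decouples.
∂F/∂p = -12(p - 4)(p + 1) = 0 at p ∈ {-1, 4}; ∂F/∂q = 12q(q - 1)(q + 1) = 0 at q ∈ {-1, 0, 1}.
The Hessian is diagonal: diag(F_pp, F_qq). Second derivatives: F_pp(-1)=60, F_pp(4)=-60; F_qq(-1)=24, F_qq(0)=-12, F_qq(1)=24.
Local maxima occur where both diagonal entries negative: (4, 0). Count: 1.

1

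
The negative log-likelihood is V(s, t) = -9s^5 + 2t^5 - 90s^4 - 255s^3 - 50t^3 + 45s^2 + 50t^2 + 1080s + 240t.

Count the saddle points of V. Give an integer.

8

V separates as a function of s plus a function of t, so ∇V=0 decouples.
∂V/∂s = -45(s - 1)(s + 2)(s + 3)(s + 4) = 0 at s ∈ {-4, -3, -2, 1}; ∂V/∂t = 10(t - 3)(t - 2)(t + 1)(t + 4) = 0 at t ∈ {-4, -1, 2, 3}.
The Hessian is diagonal: diag(V_ss, V_tt). Second derivatives: V_ss(-4)=450, V_ss(-3)=-180, V_ss(-2)=270, V_ss(1)=-2700; V_tt(-4)=-1260, V_tt(-1)=360, V_tt(2)=-180, V_tt(3)=280.
Saddle points occur where the two diagonal entries have opposite signs: (-4, -4), (-4, 2), (-3, -1), (-3, 3), (-2, -4), (-2, 2), (1, -1), (1, 3). Count: 8.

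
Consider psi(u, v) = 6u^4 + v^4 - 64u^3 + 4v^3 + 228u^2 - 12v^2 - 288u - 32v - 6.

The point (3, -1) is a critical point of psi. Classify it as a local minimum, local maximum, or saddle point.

local maximum

The mixed partial ∂²psi/∂u∂v is 0, so the Hessian at any point is diag(psi_uu, psi_vv) = diag(24(3u^2 - 16u + 19), 12(v^2 + 2v - 2)).
At (3, -1): H = diag(-48, -36).
Both eigenvalues are negative, so H is negative definite: a local maximum.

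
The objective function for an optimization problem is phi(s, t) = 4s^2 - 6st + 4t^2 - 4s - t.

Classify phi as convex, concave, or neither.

convex

phi is quadratic, so its Hessian is the constant matrix H = [[8, -6], [-6, 8]].
det(H) = 28, tr(H) = 16.
det(H) > 0 and tr(H) > 0, so H is positive definite everywhere: convex.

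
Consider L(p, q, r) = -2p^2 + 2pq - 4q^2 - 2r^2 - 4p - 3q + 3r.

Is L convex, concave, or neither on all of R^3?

L is quadratic, so its Hessian is the constant matrix H = [[-4, 2, 0], [2, -8, 0], [0, 0, -4]].
Leading principal minors: -4, 28, -112.
Signs alternate −, +, − ⇒ H ≺ 0 ⇒ concave.

concave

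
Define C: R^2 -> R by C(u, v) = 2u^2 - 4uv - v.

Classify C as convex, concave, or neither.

neither

C is quadratic, so its Hessian is the constant matrix H = [[4, -4], [-4, 0]].
det(H) = -16, tr(H) = 4.
det(H) < 0, so H is indefinite: neither convex nor concave.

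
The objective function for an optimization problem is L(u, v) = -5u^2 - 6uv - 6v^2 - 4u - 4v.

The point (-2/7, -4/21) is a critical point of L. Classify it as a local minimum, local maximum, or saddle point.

The Hessian of L is constant: H = [[-10, -6], [-6, -12]].
det(H) = (-10)·(-12) − (-6)² = 84.
det(H) > 0 and tr(H) = -22 < 0, so H is negative definite and the point is a local maximum.

local maximum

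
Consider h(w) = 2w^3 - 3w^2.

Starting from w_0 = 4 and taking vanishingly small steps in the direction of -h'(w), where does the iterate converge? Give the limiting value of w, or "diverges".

h'(w) = 6w(w - 1), so h'(4) = 72.
Gradient descent moves in the -h' direction, i.e. w is decreasing.
The nearest critical point in that direction is w = 1, where h'' = 6 > 0 (a local minimum). The iterate converges there.

1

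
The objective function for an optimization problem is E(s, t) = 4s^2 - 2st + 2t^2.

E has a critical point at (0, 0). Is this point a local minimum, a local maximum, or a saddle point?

local minimum

The Hessian of E is constant: H = [[8, -2], [-2, 4]].
det(H) = 8·4 − (-2)² = 28.
det(H) > 0 and tr(H) = 12 > 0, so H is positive definite and the point is a local minimum.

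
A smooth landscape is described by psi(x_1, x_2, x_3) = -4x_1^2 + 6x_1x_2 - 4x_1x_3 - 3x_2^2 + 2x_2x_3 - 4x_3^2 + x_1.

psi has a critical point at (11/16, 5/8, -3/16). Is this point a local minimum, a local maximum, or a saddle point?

local maximum

The Hessian is constant: H = [[-8, 6, -4], [6, -6, 2], [-4, 2, -8]].
Leading principal minors: Δ₁ = -8, Δ₂ = 12, Δ₃ = -64.
The minors alternate sign starting negative (−, +, −), so H is negative definite: a local maximum.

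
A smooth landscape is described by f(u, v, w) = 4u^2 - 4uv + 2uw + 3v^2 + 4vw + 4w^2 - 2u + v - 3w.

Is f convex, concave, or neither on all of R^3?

convex

f is quadratic, so its Hessian is the constant matrix H = [[8, -4, 2], [-4, 6, 4], [2, 4, 8]].
Leading principal minors: 8, 32, 40.
All positive ⇒ H ≻ 0 ⇒ convex.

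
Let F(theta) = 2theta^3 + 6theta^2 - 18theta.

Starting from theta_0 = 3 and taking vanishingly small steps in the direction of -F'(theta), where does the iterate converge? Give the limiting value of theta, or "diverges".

F'(theta) = 6(theta - 1)(theta + 3), so F'(3) = 72.
Gradient descent moves in the -F' direction, i.e. theta is decreasing.
The nearest critical point in that direction is theta = 1, where F'' = 24 > 0 (a local minimum). The iterate converges there.

1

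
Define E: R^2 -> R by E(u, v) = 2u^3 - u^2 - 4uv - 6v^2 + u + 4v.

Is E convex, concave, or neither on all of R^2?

The term 2u^3 is cubic, so the Hessian is not constant.
∂²E/∂u² = 12u - 2, which takes both signs as u varies (negative for sufficiently negative u). A diagonal entry of the Hessian changing sign means the Hessian is neither positive- nor negative-semidefinite on all of R^2.

neither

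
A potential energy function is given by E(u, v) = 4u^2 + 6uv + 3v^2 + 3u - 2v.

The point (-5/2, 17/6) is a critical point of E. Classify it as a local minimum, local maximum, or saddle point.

The Hessian of E is constant: H = [[8, 6], [6, 6]].
det(H) = 8·6 − 6² = 12.
det(H) > 0 and tr(H) = 14 > 0, so H is positive definite and the point is a local minimum.

local minimum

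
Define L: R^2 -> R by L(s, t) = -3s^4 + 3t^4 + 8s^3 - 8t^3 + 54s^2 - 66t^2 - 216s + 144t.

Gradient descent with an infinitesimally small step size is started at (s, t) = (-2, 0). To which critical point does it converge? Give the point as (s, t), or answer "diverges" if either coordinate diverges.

L is separable, so gradient descent decouples: s follows -∂L/∂s, t follows -∂L/∂t.
∂L/∂s = -12(s - 3)(s - 2)(s + 3); at s=-2 this is -240, so s increases.
∂L/∂t = 12(t - 4)(t - 1)(t + 3); at t=0 this is 144, so t decreases.
s converges to its nearest critical value 2 (a local min of the s-part); t converges to -3. The iterate converges to (2, -3).

(2, -3)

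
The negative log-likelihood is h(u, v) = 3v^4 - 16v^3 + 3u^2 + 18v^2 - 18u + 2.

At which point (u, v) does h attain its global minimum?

h(u,v) separates as P(u) + Q(v) + 2, so its minimum is min P + min Q + 2.
P'(u) = 6u - 18 vanishes at u ∈ {3}; Q'(v) = 12v(v - 3)(v - 1) vanishes at v ∈ {0, 1, 3}.
Local minima of P (where P''>0): P(3)=-27. Local minima of Q: Q(0)=0, Q(3)=-27.
So the global minimum of h is P(3) + Q(3) + 2 = -27 − 27 + 2 = -52, attained at (3, 3).

(3, 3)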